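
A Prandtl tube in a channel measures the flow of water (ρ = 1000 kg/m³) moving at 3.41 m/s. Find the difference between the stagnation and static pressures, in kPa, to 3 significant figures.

ΔP ≈ 5.81 kPa

At the stagnation point the flow is brought to rest, so Bernoulli gives P_stag − P_static = ½ρv².
ΔP = ½·1000·3.41² = 5810 Pa.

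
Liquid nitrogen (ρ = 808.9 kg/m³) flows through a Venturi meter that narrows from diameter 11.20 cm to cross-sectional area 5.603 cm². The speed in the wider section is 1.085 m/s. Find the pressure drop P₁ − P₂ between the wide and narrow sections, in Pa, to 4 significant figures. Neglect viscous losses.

The volume flow rate is constant, so v₂ = (A₁/A₂)v₁ = (98.52/5.603)·1.085 = 19.08 m/s.
Along the horizontal streamline, P + ½ρv² is constant.
P₁ − P₂ = ½·808.9·(19.08² − 1.085²) = ½·808.9·362.8 = 146700 Pa.

146700 Pa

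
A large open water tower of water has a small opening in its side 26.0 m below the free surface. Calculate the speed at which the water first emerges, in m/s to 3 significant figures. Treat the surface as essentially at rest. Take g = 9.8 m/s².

22.6 m/s

The surface is effectively still and both ends are open, so ½v² = gh and v = √(2·9.8·26.0) = 22.6 m/s.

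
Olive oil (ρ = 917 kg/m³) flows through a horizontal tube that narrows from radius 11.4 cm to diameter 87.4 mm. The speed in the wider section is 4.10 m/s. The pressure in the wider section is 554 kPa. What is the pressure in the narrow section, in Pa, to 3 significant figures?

By continuity, v₂ = v₁·A₁/A₂ = 4.10·(408/60.0) = 27.9 m/s.
Bernoulli (h₁ = h₂): P₁ − P₂ = ½ρ(v₂² − v₁²).
P₂ = P₁ − ½ρ(v₂² − v₁²) = 554000 − ½·917·(27.9² − 4.10²) = 554000 − 349000 = 205000 Pa.

205000 Pa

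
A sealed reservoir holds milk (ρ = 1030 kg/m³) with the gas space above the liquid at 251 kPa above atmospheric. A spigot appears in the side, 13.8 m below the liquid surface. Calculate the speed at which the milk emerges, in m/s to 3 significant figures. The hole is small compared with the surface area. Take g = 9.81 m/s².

v ≈ 27.5 m/s

Take point 1 at the surface (v₁ ≈ 0) and point 2 at the hole (at atmospheric pressure). Bernoulli: P₁ + ρg h = P_atm + ½ρv₂².
With P₁ − P_atm = 251000 Pa, v₂ = √(2gh + 2ΔP/ρ) = √(2·9.81·13.8 + 2·251000/1030) = 27.5 m/s.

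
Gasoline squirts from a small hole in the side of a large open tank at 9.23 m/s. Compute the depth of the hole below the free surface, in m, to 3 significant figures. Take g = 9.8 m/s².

Torricelli: v = √(2gh), so h = v²/(2g).
h = 9.23²/(2·9.8) = 85.2/19.60 = 4.35 m.

h ≈ 4.35 m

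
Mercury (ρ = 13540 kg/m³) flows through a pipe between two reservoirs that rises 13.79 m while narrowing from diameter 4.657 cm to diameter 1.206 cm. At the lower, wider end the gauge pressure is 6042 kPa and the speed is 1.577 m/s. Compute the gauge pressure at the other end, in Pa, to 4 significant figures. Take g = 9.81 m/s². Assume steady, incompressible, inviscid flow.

By continuity, v₂ = v₁·A₁/A₂ = 1.577·(17.03/1.142) = 23.52 m/s.
Bernoulli: P₁ + ½ρv₁² + ρg h₁ = P₂ + ½ρv₂² + ρg h₂, so P₂ = P₁ + ½ρ(v₁² − v₂²) − ρg(h₂ − h₁).
P₂ = 6042000 + ½·13540·(1.577² − 23.52²) − 13540·9.81·(+13.79) = 6042000 + (-3727000) − (1832000) = 483600 Pa.

483600 Pa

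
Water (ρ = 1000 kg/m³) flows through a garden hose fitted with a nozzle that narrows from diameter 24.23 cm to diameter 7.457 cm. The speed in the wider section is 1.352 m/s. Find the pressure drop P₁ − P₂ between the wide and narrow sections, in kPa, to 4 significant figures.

The volume flow rate is constant, so v₂ = (A₁/A₂)v₁ = (461.1/43.67)·1.352 = 14.27 m/s.
With no height change, Bernoulli's equation is P₁ + ½ρv₁² = P₂ + ½ρv₂².
P₁ − P₂ = ½·1000·(14.27² − 1.352²) = ½·1000·201.9 = 101000 Pa.

ΔP = 101.0 kPa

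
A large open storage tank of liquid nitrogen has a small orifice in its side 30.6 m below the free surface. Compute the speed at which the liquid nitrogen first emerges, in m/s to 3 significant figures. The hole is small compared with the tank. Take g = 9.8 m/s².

v ≈ 24.5 m/s

The surface is effectively still and both ends are open, so ½v² = gh and v = √(2·9.8·30.6) = 24.5 m/s.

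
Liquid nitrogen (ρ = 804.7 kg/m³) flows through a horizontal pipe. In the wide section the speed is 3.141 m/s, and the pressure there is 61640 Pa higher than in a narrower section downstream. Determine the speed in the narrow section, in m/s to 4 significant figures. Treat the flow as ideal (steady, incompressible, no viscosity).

v₂ ≈ 12.77 m/s

Along the level pipe P + ½ρv² is conserved, hence v₂² = v₁² + 2(P₁ − P₂)/ρ.
v₂ = √(3.141² + 2·61640/804.7) = √(9.866 + 153.2) = 12.77 m/s.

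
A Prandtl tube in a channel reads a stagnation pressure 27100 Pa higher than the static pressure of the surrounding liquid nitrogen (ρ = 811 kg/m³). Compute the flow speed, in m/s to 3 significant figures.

At the stagnation point the flow is brought to rest, so Bernoulli gives P_stag − P_static = ½ρv².
v = √(2ΔP/ρ) = √(2·27100/811) = 8.18 m/s.

v ≈ 8.18 m/s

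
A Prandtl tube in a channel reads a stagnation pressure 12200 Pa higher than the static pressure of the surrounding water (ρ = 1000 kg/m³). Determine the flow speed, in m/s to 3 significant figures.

At the stagnation point the flow is brought to rest, so Bernoulli gives P_stag − P_static = ½ρv².
v = √(2ΔP/ρ) = √(2·12200/1000) = 4.94 m/s.

v ≈ 4.94 m/s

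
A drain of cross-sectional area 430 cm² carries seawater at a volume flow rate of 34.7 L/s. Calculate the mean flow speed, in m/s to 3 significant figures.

Q = 34.7 L/s = 0.0347 m³/s.
v = Q/A = 0.0347 / 0.0430 = 0.807 m/s.

0.807 m/s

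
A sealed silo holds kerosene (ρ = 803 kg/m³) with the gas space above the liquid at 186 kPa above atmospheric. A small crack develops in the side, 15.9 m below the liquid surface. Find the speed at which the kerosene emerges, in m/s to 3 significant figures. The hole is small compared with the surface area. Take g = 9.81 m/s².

Take point 1 at the surface (v₁ ≈ 0) and point 2 at the hole (at atmospheric pressure). Bernoulli: P₁ + ρg h = P_atm + ½ρv₂².
With P₁ − P_atm = 186000 Pa, v₂ = √(2gh + 2ΔP/ρ) = √(2·9.81·15.9 + 2·186000/803) = 27.8 m/s.

v ≈ 27.8 m/s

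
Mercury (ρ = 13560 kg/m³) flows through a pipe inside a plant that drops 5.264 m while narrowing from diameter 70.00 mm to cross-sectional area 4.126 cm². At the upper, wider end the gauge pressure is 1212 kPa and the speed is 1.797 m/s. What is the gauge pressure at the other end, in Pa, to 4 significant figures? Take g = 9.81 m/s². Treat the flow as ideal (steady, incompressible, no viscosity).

P₂ ≈ 29370 Pa

Continuity gives A₁v₁ = A₂v₂, so v₂ = (38.48 cm²)/(4.126 cm²) × 1.797 m/s = 16.76 m/s.
Bernoulli: P₁ + ½ρv₁² + ρg h₁ = P₂ + ½ρv₂² + ρg h₂, so P₂ = P₁ + ½ρ(v₁² − v₂²) − ρg(h₂ − h₁).
P₂ = 1212000 + ½·13560·(1.797² − 16.76²) − 13560·9.81·(−5.264) = 1212000 + (-1883000) − (-700200) = 29370 Pa.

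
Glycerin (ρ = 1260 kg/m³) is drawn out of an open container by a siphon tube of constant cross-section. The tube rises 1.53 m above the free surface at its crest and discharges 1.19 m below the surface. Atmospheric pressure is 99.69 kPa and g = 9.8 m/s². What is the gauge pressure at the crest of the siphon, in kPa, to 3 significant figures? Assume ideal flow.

P_gauge ≈ -33.6 kPa

From the surface to the outlet (both open to atmosphere, surface at rest): v = √(2g·h_out) = √(2·9.8·1.19) = 4.83 m/s.
The bore is uniform, so the speed at the crest is the same v. Bernoulli surface→crest: P_atm = P_top + ½ρv² + ρg·h_top.
P_top = 99690 − ½·1260·4.83² − 1260·9.8·1.53 = 66100 Pa. So P_gauge = P_top − P_atm = -33600 Pa.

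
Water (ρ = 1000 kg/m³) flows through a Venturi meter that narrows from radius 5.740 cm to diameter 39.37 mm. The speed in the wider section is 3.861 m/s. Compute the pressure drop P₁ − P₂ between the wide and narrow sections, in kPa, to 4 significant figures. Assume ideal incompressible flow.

ΔP ≈ 531.4 kPa

Continuity gives A₁v₁ = A₂v₂, so v₂ = (103.5 cm²)/(12.17 cm²) × 3.861 m/s = 32.83 m/s.
With no height change, Bernoulli's equation is P₁ + ½ρv₁² = P₂ + ½ρv₂².
P₁ − P₂ = ½·1000·(32.83² − 3.861²) = ½·1000·1063 = 531400 Pa.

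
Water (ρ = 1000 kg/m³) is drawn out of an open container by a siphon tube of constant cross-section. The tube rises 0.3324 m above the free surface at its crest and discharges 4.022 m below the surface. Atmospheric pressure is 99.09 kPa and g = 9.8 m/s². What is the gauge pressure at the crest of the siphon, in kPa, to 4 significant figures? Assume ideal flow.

Bernoulli surface→outlet gives ½v² = g·h_out, so v = √(2·9.8·4.022) = 8.879 m/s.
Continuity keeps v the same throughout the tube; from surface to crest, P_atm + 0 = P_top + ½ρv² + ρg·h_top.
P_top = 99090 − ½·1000·8.879² − 1000·9.8·0.3324 = 56420 Pa. So P_gauge = P_top − P_atm = -42670 Pa.

P_gauge ≈ -42.67 kPa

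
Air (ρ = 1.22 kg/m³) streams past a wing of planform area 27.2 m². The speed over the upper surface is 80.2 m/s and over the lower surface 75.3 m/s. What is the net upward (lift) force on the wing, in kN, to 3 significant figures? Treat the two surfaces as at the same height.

From P + ½ρv² = const at equal height, P_low − P_up = ½ρ(v_up² − v_low²).
ΔP = ½·1.22·(80.2² − 75.3²) = 465 Pa.
Lift = ΔP · A = 465 × 27.2 = 12600 N.

12.6 kN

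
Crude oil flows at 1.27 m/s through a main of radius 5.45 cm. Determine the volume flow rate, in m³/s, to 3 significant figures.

Q ≈ 0.0119 m³/s

Q = A·v = 0.00933 m² × 1.27 m/s = 0.0119 m³/s.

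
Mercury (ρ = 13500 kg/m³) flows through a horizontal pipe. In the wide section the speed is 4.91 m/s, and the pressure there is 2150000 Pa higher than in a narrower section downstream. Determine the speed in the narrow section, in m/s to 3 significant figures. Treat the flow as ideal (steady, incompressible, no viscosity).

Along the level pipe P + ½ρv² is conserved, hence v₂² = v₁² + 2(P₁ − P₂)/ρ.
v₂ = √(4.91² + 2·2150000/13500) = √(24.1 + 319) = 18.5 m/s.

v₂ ≈ 18.5 m/s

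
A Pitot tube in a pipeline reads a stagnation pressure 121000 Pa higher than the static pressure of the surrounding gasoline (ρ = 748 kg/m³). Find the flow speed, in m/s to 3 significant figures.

At the stagnation point the flow is brought to rest, so Bernoulli gives P_stag − P_static = ½ρv².
v = √(2ΔP/ρ) = √(2·121000/748) = 18.0 m/s.

18.0 m/s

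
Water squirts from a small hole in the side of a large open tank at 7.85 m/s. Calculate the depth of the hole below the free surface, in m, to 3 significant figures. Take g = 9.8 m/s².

h = 3.14 m

Inverting v = √(2gh) gives h = v² / 2g.
h = 7.85²/(2·9.8) = 61.6/19.60 = 3.14 m.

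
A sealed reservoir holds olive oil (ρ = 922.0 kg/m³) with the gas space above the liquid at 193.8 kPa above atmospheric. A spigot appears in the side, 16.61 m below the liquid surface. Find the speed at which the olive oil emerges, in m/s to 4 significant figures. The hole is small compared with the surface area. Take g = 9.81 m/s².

Take point 1 at the surface (v₁ ≈ 0) and point 2 at the hole (at atmospheric pressure). Bernoulli: P₁ + ρg h = P_atm + ½ρv₂².
With P₁ − P_atm = 193800 Pa, v₂ = √(2gh + 2ΔP/ρ) = √(2·9.81·16.61 + 2·193800/922.0) = 27.32 m/s.

v ≈ 27.32 m/s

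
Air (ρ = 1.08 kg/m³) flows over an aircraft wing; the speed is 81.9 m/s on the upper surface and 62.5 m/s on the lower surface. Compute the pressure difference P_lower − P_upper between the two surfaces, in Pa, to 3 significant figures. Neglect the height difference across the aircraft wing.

1510 Pa

The pressure is lower where the speed is higher: ΔP = ½ρ(v_up² − v_low²).
ΔP = ½·1.08·(81.9² − 62.5²) = 1510 Pa.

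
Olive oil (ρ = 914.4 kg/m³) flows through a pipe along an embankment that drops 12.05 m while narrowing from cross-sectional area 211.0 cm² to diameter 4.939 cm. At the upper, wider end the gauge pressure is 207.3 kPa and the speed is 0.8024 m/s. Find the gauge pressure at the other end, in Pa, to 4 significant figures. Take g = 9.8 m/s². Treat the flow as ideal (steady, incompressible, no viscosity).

Continuity gives A₁v₁ = A₂v₂, so v₂ = (211.0 cm²)/(19.16 cm²) × 0.8024 m/s = 8.837 m/s.
Bernoulli: P₁ + ½ρv₁² + ρg h₁ = P₂ + ½ρv₂² + ρg h₂, so P₂ = P₁ + ½ρ(v₁² − v₂²) − ρg(h₂ − h₁).
P₂ = 207300 + ½·914.4·(0.8024² − 8.837²) − 914.4·9.8·(−12.05) = 207300 + (-35410) − (-108000) = 279900 Pa.

P₂ ≈ 279900 Pa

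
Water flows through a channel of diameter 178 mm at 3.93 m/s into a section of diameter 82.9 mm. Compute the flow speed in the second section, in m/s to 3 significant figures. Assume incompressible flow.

18.1 m/s

Continuity gives A₁v₁ = A₂v₂, so v₂ = (249 cm²)/(54.0 cm²) × 3.93 m/s = 18.1 m/s.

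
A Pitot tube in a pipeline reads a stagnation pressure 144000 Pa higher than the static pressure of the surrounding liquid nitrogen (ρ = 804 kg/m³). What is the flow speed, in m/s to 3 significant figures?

The dynamic pressure equals the rise in static pressure at the stagnation point: ΔP = ½ρv².
v = √(2ΔP/ρ) = √(2·144000/804) = 18.9 m/s.

v ≈ 18.9 m/s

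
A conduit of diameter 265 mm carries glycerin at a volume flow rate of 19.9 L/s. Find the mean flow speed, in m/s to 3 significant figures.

v ≈ 0.361 m/s

Q = 19.9 L/s = 0.0199 m³/s.
v = Q/A = 0.0199 / 0.0552 = 0.361 m/s.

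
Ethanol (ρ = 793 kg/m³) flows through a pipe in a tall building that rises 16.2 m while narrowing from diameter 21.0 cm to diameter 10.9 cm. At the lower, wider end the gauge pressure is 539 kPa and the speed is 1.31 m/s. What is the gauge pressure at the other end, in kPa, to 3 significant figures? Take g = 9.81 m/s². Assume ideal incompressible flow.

Continuity gives A₁v₁ = A₂v₂, so v₂ = (346 cm²)/(93.3 cm²) × 1.31 m/s = 4.86 m/s.
Applying Bernoulli between the two ends and solving for P₂: P₂ = P₁ + ½ρ(v₁² − v₂²) − ρgΔh.
P₂ = 539000 + ½·793·(1.31² − 4.86²) − 793·9.81·(+16.2) = 539000 + (-8690) − (126000) = 404000 Pa.

P₂ ≈ 404 kPa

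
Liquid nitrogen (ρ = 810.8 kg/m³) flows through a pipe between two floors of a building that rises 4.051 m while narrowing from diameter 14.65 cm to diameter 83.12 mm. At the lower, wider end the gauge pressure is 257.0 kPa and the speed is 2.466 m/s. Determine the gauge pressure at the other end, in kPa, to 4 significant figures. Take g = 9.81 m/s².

Continuity gives A₁v₁ = A₂v₂, so v₂ = (168.6 cm²)/(54.26 cm²) × 2.466 m/s = 7.661 m/s.
Applying Bernoulli between the two ends and solving for P₂: P₂ = P₁ + ½ρ(v₁² − v₂²) − ρgΔh.
P₂ = 257000 + ½·810.8·(2.466² − 7.661²) − 810.8·9.81·(+4.051) = 257000 + (-21320) − (32220) = 203500 Pa.

P₂ = 203.5 kPa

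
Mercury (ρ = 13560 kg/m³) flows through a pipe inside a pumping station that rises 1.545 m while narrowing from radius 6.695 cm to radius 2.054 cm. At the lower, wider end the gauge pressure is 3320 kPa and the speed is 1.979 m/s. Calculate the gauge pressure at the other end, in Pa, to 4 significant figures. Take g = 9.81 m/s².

By continuity, v₂ = v₁·A₁/A₂ = 1.979·(140.8/13.25) = 21.03 m/s.
Bernoulli: P₁ + ½ρv₁² + ρg h₁ = P₂ + ½ρv₂² + ρg h₂, so P₂ = P₁ + ½ρ(v₁² − v₂²) − ρg(h₂ − h₁).
P₂ = 3320000 + ½·13560·(1.979² − 21.03²) − 13560·9.81·(+1.545) = 3320000 + (-2971000) − (205500) = 143800 Pa.

P₂ ≈ 143800 Pa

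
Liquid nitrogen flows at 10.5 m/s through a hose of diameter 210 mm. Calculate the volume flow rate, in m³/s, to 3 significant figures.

Q = A·v = 0.0346 m² × 10.5 m/s = 0.364 m³/s.

Q ≈ 0.364 m³/s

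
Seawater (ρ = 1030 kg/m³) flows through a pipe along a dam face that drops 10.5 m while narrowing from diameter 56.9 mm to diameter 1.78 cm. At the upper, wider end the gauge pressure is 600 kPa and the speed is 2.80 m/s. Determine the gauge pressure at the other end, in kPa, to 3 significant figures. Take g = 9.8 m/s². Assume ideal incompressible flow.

P₂ = 288 kPa

Mass conservation (A₁v₁ = A₂v₂) gives v₂ = 2.80 × 25.4/2.49 = 28.6 m/s.
Applying Bernoulli between the two ends and solving for P₂: P₂ = P₁ + ½ρ(v₁² − v₂²) − ρgΔh.
P₂ = 600000 + ½·1030·(2.80² − 28.6²) − 1030·9.8·(−10.5) = 600000 + (-418000) − (-106000) = 288000 Pa.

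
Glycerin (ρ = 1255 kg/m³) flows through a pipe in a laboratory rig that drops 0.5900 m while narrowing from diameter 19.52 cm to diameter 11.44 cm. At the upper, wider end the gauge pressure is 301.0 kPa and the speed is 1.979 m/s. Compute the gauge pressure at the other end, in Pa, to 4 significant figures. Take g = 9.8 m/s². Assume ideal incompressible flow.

P₂ ≈ 289900 Pa

By continuity, v₂ = v₁·A₁/A₂ = 1.979·(299.3/102.8) = 5.762 m/s.
Energy conservation along the streamline gives P₂ = P₁ − ½ρ(v₂² − v₁²) − ρg(h₂ − h₁).
P₂ = 301000 + ½·1255·(1.979² − 5.762²) − 1255·9.8·(−0.5900) = 301000 + (-18370) − (-7256) = 289900 Pa.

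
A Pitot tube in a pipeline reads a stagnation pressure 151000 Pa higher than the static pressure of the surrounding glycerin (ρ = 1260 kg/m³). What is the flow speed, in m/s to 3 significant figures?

At the stagnation point the flow is brought to rest, so Bernoulli gives P_stag − P_static = ½ρv².
v = √(2ΔP/ρ) = √(2·151000/1260) = 15.5 m/s.

15.5 m/s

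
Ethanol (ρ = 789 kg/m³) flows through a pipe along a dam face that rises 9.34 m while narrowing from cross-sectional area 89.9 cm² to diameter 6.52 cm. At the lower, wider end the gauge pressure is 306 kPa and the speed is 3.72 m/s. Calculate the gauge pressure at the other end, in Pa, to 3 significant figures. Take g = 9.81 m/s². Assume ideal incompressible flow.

P₂ = 200000 Pa

The volume flow rate is constant, so v₂ = (A₁/A₂)v₁ = (89.9/33.4)·3.72 = 10.0 m/s.
Energy conservation along the streamline gives P₂ = P₁ − ½ρ(v₂² − v₁²) − ρg(h₂ − h₁).
P₂ = 306000 + ½·789·(3.72² − 10.0²) − 789·9.81·(+9.34) = 306000 + (-34100) − (72300) = 200000 Pa.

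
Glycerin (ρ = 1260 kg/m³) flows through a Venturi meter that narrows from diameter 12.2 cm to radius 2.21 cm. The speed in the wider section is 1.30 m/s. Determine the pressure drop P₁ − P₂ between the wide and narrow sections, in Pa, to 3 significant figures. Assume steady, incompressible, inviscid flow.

Continuity gives A₁v₁ = A₂v₂, so v₂ = (117 cm²)/(15.3 cm²) × 1.30 m/s = 9.90 m/s.
Bernoulli (h₁ = h₂): P₁ − P₂ = ½ρ(v₂² − v₁²).
P₁ − P₂ = ½·1260·(9.90² − 1.30²) = ½·1260·96.4 = 60700 Pa.

60700 Pa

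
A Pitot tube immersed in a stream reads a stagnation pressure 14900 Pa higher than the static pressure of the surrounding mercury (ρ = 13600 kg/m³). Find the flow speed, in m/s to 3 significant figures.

v ≈ 1.48 m/s

At the stagnation point the flow is brought to rest, so Bernoulli gives P_stag − P_static = ½ρv².
v = √(2ΔP/ρ) = √(2·14900/13600) = 1.48 m/s.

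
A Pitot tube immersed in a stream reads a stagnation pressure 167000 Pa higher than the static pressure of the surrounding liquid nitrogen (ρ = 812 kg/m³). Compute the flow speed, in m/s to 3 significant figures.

v = 20.3 m/s

The dynamic pressure equals the rise in static pressure at the stagnation point: ΔP = ½ρv².
v = √(2ΔP/ρ) = √(2·167000/812) = 20.3 m/s.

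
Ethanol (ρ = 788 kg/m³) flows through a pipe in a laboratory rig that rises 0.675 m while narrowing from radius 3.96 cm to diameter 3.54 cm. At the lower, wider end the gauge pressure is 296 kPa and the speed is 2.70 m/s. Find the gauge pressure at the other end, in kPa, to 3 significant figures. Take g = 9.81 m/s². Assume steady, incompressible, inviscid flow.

The volume flow rate is constant, so v₂ = (A₁/A₂)v₁ = (49.3/9.84)·2.70 = 13.5 m/s.
Bernoulli: P₁ + ½ρv₁² + ρg h₁ = P₂ + ½ρv₂² + ρg h₂, so P₂ = P₁ + ½ρ(v₁² − v₂²) − ρg(h₂ − h₁).
P₂ = 296000 + ½·788·(2.70² − 13.5²) − 788·9.81·(+0.675) = 296000 + (-69100) − (5220) = 222000 Pa.

222 kPa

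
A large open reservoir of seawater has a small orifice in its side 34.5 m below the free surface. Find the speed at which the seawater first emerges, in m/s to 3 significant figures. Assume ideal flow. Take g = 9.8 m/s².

v ≈ 26.0 m/s

Torricelli's result v = √(2gh) gives v = √(2·9.8·34.5) = 26.0 m/s.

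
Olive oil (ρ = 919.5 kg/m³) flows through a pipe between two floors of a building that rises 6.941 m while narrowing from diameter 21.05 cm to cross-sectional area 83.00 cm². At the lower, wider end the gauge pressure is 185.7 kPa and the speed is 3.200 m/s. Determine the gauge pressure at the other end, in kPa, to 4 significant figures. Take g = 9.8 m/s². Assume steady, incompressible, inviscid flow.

By continuity, v₂ = v₁·A₁/A₂ = 3.200·(348.0/83.00) = 13.42 m/s.
Energy conservation along the streamline gives P₂ = P₁ − ½ρ(v₂² − v₁²) − ρg(h₂ − h₁).
P₂ = 185700 + ½·919.5·(3.200² − 13.42²) − 919.5·9.8·(+6.941) = 185700 + (-78060) − (62550) = 45100 Pa.

P₂ ≈ 45.10 kPa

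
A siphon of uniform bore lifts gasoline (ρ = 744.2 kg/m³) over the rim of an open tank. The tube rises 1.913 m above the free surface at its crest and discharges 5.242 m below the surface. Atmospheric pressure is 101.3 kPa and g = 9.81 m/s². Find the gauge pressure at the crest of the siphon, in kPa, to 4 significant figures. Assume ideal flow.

-52.24 kPa

From the surface to the outlet (both open to atmosphere, surface at rest): v = √(2g·h_out) = √(2·9.81·5.242) = 10.14 m/s.
The bore is uniform, so the speed at the crest is the same v. Bernoulli surface→crest: P_atm = P_top + ½ρv² + ρg·h_top.
P_top = 101300 − ½·744.2·10.14² − 744.2·9.81·1.913 = 49060 Pa. So P_gauge = P_top − P_atm = -52240 Pa.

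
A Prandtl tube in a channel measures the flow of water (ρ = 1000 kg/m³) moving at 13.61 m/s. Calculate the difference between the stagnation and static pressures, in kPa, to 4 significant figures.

92.62 kPa

The dynamic pressure equals the rise in static pressure at the stagnation point: ΔP = ½ρv².
ΔP = ½·1000·13.61² = 92620 Pa.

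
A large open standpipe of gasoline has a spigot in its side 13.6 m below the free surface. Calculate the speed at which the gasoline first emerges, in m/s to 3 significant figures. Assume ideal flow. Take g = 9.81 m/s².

16.3 m/s

With the surface at rest and both surface and jet at atmospheric pressure, Bernoulli gives ρg h = ½ρv², so v = √(2gh) = √(2·9.81·13.6) = 16.3 m/s.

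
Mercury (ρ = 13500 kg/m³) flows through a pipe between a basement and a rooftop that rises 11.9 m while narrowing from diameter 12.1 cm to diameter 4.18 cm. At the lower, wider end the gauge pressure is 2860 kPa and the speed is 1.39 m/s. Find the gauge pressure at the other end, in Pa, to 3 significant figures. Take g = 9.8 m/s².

Mass conservation (A₁v₁ = A₂v₂) gives v₂ = 1.39 × 115/13.7 = 11.6 m/s.
Applying Bernoulli between the two ends and solving for P₂: P₂ = P₁ + ½ρ(v₁² − v₂²) − ρgΔh.
P₂ = 2860000 + ½·13500·(1.39² − 11.6²) − 13500·9.8·(+11.9) = 2860000 + (-903000) − (1570000) = 383000 Pa.

383000 Pa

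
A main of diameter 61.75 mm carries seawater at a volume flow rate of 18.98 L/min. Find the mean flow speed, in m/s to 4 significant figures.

Q = 18.98 L/min = 0.0003163 m³/s.
v = Q/A = 0.0003163 / 0.002995 = 0.1056 m/s.

v ≈ 0.1056 m/s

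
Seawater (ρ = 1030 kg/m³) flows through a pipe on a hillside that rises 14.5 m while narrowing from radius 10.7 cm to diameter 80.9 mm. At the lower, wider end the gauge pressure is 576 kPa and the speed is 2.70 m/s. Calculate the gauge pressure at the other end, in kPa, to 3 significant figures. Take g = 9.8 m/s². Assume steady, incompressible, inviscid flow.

250 kPa

Mass conservation (A₁v₁ = A₂v₂) gives v₂ = 2.70 × 360/51.4 = 18.9 m/s.
Applying Bernoulli between the two ends and solving for P₂: P₂ = P₁ + ½ρ(v₁² − v₂²) − ρgΔh.
P₂ = 576000 + ½·1030·(2.70² − 18.9²) − 1030·9.8·(+14.5) = 576000 + (-180000) − (146000) = 250000 Pa.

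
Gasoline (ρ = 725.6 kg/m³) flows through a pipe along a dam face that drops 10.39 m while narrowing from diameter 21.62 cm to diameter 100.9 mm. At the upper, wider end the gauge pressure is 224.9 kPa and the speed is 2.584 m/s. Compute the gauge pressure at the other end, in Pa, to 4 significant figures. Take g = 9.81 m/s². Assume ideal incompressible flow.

By continuity, v₂ = v₁·A₁/A₂ = 2.584·(367.1/79.96) = 11.86 m/s.
Bernoulli: P₁ + ½ρv₁² + ρg h₁ = P₂ + ½ρv₂² + ρg h₂, so P₂ = P₁ + ½ρ(v₁² − v₂²) − ρg(h₂ − h₁).
P₂ = 224900 + ½·725.6·(2.584² − 11.86²) − 725.6·9.81·(−10.39) = 224900 + (-48640) − (-73960) = 250200 Pa.

250200 Pa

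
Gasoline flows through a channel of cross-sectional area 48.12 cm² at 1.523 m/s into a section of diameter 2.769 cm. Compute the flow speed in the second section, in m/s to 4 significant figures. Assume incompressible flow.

v₂ ≈ 12.17 m/s

The volume flow rate is constant, so v₂ = (A₁/A₂)v₁ = (48.12/6.022)·1.523 = 12.17 m/s.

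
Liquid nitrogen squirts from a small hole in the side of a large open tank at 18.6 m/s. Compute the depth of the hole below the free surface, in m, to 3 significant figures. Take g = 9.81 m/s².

For a small hole in a large open tank, ½v² = gh, giving h = v²/(2g).
h = 18.6²/(2·9.81) = 346/19.62 = 17.6 m.

h ≈ 17.6 m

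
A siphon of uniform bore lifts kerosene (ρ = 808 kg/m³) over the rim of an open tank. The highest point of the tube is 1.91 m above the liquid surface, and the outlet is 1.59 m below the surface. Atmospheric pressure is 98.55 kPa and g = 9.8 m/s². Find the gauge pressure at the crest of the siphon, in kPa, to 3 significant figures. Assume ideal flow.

Bernoulli surface→outlet gives ½v² = g·h_out, so v = √(2·9.8·1.59) = 5.58 m/s.
The bore is uniform, so the speed at the crest is the same v. Bernoulli surface→crest: P_atm = P_top + ½ρv² + ρg·h_top.
P_top = 98550 − ½·808·5.58² − 808·9.8·1.91 = 70800 Pa. So P_gauge = P_top − P_atm = -27700 Pa.

-27.7 kPa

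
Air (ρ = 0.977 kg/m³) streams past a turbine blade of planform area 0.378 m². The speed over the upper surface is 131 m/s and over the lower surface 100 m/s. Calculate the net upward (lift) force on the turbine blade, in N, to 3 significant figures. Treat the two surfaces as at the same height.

F ≈ 1320 N

From P + ½ρv² = const at equal height, P_low − P_up = ½ρ(v_up² − v_low²).
ΔP = ½·0.977·(131² − 100²) = 3500 Pa.
Lift = ΔP · A = 3500 × 0.378 = 1320 N.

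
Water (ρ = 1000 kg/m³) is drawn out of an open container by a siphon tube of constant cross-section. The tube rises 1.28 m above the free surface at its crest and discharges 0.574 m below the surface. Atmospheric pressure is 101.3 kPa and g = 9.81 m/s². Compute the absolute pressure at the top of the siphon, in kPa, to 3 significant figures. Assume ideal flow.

Bernoulli surface→outlet gives ½v² = g·h_out, so v = √(2·9.81·0.574) = 3.36 m/s.
Continuity keeps v the same throughout the tube; from surface to crest, P_atm + 0 = P_top + ½ρv² + ρg·h_top.
P_top = 101300 − ½·1000·3.36² − 1000·9.81·1.28 = 83100 Pa.

83.1 kPa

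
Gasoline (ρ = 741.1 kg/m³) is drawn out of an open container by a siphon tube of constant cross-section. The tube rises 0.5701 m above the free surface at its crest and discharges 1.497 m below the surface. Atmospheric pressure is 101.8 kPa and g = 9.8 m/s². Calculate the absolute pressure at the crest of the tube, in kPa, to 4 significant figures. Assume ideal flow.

P_top ≈ 86.79 kPa

Bernoulli surface→outlet gives ½v² = g·h_out, so v = √(2·9.8·1.497) = 5.417 m/s.
The bore is uniform, so the speed at the crest is the same v. Bernoulli surface→crest: P_atm = P_top + ½ρv² + ρg·h_top.
P_top = 101800 − ½·741.1·5.417² − 741.1·9.8·0.5701 = 86790 Pa.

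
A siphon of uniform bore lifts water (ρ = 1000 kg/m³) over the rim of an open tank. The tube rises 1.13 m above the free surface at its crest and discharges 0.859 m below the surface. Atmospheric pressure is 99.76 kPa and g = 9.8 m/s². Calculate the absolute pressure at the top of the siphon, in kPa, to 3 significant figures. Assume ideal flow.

Bernoulli surface→outlet gives ½v² = g·h_out, so v = √(2·9.8·0.859) = 4.10 m/s.
With constant cross-section the crest speed equals v; applying Bernoulli from the surface up to the crest, P_top = P_atm − ½ρv² − ρg·h_top.
P_top = 99760 − ½·1000·4.10² − 1000·9.8·1.13 = 80300 Pa.

P_top = 80.3 kPa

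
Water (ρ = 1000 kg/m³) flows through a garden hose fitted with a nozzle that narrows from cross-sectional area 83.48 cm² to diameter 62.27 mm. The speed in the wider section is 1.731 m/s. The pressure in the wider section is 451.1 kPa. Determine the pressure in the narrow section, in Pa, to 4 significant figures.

441300 Pa

The volume flow rate is constant, so v₂ = (A₁/A₂)v₁ = (83.48/30.45)·1.731 = 4.745 m/s.
The pipe is horizontal, so Bernoulli reduces to P₁ + ½ρv₁² = P₂ + ½ρv₂².
P₂ = P₁ − ½ρ(v₂² − v₁²) = 451100 − ½·1000·(4.745² − 1.731²) = 451100 − 9759 = 441300 Pa.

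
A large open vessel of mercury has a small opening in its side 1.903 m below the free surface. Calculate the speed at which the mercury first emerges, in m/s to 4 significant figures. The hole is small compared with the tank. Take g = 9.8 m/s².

The surface is effectively still and both ends are open, so ½v² = gh and v = √(2·9.8·1.903) = 6.107 m/s.

v ≈ 6.107 m/s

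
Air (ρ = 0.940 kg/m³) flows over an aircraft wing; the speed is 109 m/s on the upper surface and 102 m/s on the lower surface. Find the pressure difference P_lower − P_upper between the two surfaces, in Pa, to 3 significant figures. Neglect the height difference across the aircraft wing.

ΔP ≈ 694 Pa

With negligible Δh, P + ½ρv² is constant, so P_low − P_up = ½ρ(v_up² − v_low²).
ΔP = ½·0.940·(109² − 102²) = 694 Pa.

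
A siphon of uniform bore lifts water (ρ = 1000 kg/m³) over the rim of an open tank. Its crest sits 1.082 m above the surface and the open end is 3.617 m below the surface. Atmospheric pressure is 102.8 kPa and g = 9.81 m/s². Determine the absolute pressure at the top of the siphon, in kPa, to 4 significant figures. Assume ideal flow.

P_top ≈ 56.70 kPa

From the surface to the outlet (both open to atmosphere, surface at rest): v = √(2g·h_out) = √(2·9.81·3.617) = 8.424 m/s.
Continuity keeps v the same throughout the tube; from surface to crest, P_atm + 0 = P_top + ½ρv² + ρg·h_top.
P_top = 102800 − ½·1000·8.424² − 1000·9.81·1.082 = 56700 Pa.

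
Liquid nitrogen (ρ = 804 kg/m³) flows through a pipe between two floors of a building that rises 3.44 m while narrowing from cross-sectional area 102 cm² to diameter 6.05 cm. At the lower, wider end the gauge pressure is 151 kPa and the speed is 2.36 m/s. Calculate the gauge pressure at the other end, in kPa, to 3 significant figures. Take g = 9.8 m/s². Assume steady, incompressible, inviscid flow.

By continuity, v₂ = v₁·A₁/A₂ = 2.36·(102/28.7) = 8.37 m/s.
Energy conservation along the streamline gives P₂ = P₁ − ½ρ(v₂² − v₁²) − ρg(h₂ − h₁).
P₂ = 151000 + ½·804·(2.36² − 8.37²) − 804·9.8·(+3.44) = 151000 + (-25900) − (27100) = 97900 Pa.

97.9 kPa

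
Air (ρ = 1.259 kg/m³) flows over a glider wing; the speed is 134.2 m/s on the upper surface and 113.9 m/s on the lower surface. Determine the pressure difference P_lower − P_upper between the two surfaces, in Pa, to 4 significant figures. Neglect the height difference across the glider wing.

Bernoulli (same height): P_lower − P_upper = ½ρ(v_upper² − v_lower²).
ΔP = ½·1.259·(134.2² − 113.9²) = 3170 Pa.

ΔP ≈ 3170 Pa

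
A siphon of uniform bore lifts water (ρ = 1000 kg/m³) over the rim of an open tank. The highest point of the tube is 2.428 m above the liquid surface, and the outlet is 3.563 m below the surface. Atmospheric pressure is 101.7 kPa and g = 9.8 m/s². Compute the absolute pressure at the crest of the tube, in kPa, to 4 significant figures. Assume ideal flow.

42.99 kPa

From the surface to the outlet (both open to atmosphere, surface at rest): v = √(2g·h_out) = √(2·9.8·3.563) = 8.357 m/s.
The bore is uniform, so the speed at the crest is the same v. Bernoulli surface→crest: P_atm = P_top + ½ρv² + ρg·h_top.
P_top = 101700 − ½·1000·8.357² − 1000·9.8·2.428 = 42990 Pa.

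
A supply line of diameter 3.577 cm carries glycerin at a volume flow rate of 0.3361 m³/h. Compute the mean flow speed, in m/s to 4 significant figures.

Q = 0.3361 m³/h = 0.00009336 m³/s.
v = Q/A = 0.00009336 / 0.001005 = 0.09290 m/s.

0.09290 m/s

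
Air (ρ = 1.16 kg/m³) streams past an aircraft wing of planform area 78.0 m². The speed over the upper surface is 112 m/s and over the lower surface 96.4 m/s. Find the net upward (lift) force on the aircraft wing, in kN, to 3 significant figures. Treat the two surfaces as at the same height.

The faster flow above has the lower pressure; Bernoulli (same height) gives ΔP = ½ρ(v_up² − v_low²).
ΔP = ½·1.16·(112² − 96.4²) = 1890 Pa.
Lift = ΔP · A = 1890 × 78.0 = 147000 N.

F ≈ 147 kN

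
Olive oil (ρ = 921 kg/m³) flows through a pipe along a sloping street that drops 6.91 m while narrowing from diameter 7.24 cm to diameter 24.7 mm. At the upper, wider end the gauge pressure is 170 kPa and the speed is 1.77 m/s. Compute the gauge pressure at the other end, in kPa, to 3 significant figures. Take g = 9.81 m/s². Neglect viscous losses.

P₂ = 127 kPa

Continuity gives A₁v₁ = A₂v₂, so v₂ = (41.2 cm²)/(4.79 cm²) × 1.77 m/s = 15.2 m/s.
Applying Bernoulli between the two ends and solving for P₂: P₂ = P₁ + ½ρ(v₁² − v₂²) − ρgΔh.
P₂ = 170000 + ½·921·(1.77² − 15.2²) − 921·9.81·(−6.91) = 170000 + (-105000) − (-62400) = 127000 Pa.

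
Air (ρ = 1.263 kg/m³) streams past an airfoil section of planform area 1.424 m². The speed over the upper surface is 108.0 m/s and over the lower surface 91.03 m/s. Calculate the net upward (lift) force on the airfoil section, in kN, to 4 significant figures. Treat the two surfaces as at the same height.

F = 3.037 kN

With equal heights on the two surfaces, Bernoulli gives P_lower − P_upper = ½ρ(v_upper² − v_lower²).
ΔP = ½·1.263·(108.0² − 91.03²) = 2133 Pa.
Lift = ΔP · A = 2133 × 1.424 = 3037 N.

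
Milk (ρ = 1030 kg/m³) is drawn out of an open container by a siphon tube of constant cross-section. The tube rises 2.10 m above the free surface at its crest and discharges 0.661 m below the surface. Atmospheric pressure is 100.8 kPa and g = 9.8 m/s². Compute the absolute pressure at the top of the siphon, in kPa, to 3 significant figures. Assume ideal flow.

P_top = 72.9 kPa

From the surface to the outlet (both open to atmosphere, surface at rest): v = √(2g·h_out) = √(2·9.8·0.661) = 3.60 m/s.
Continuity keeps v the same throughout the tube; from surface to crest, P_atm + 0 = P_top + ½ρv² + ρg·h_top.
P_top = 100800 − ½·1030·3.60² − 1030·9.8·2.10 = 72900 Pa.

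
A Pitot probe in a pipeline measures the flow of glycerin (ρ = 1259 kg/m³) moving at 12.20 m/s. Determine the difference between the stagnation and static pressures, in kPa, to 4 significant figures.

At the stagnation point the flow is brought to rest, so Bernoulli gives P_stag − P_static = ½ρv².
ΔP = ½·1259·12.20² = 93690 Pa.

ΔP ≈ 93.69 kPa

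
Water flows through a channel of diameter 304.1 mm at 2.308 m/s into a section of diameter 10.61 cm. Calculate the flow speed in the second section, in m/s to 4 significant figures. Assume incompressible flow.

By continuity, v₂ = v₁·A₁/A₂ = 2.308·(726.3/88.41) = 18.96 m/s.

v₂ = 18.96 m/s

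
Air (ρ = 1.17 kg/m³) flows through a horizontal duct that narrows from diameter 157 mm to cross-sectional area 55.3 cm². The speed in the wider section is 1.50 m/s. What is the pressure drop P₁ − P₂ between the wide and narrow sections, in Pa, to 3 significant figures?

ΔP = 14.8 Pa

Continuity gives A₁v₁ = A₂v₂, so v₂ = (194 cm²)/(55.3 cm²) × 1.50 m/s = 5.25 m/s.
With no height change, Bernoulli's equation is P₁ + ½ρv₁² = P₂ + ½ρv₂².
P₁ − P₂ = ½·1.17·(5.25² − 1.50²) = ½·1.17·25.3 = 14.8 Pa.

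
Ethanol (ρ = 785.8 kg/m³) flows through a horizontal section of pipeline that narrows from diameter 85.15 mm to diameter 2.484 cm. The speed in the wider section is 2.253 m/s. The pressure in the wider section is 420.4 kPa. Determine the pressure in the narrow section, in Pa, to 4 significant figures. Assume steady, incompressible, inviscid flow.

P₂ ≈ 147000 Pa

Continuity gives A₁v₁ = A₂v₂, so v₂ = (56.95 cm²)/(4.846 cm²) × 2.253 m/s = 26.47 m/s.
Along the horizontal streamline, P + ½ρv² is constant.
P₂ = P₁ − ½ρ(v₂² − v₁²) = 420400 − ½·785.8·(26.47² − 2.253²) = 420400 − 273400 = 147000 Pa.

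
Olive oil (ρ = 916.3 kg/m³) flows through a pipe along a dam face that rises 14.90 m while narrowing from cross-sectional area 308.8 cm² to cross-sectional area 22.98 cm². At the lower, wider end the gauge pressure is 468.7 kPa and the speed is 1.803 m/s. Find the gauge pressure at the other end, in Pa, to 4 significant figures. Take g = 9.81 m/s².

Continuity gives A₁v₁ = A₂v₂, so v₂ = (308.8 cm²)/(22.98 cm²) × 1.803 m/s = 24.23 m/s.
Energy conservation along the streamline gives P₂ = P₁ − ½ρ(v₂² − v₁²) − ρg(h₂ − h₁).
P₂ = 468700 + ½·916.3·(1.803² − 24.23²) − 916.3·9.81·(+14.90) = 468700 + (-267400) − (133900) = 67320 Pa.

P₂ = 67320 Pa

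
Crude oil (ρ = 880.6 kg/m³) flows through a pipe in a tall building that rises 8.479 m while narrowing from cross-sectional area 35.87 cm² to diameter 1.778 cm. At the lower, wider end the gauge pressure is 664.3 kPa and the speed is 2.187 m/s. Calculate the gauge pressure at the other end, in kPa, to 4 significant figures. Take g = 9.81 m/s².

Continuity gives A₁v₁ = A₂v₂, so v₂ = (35.87 cm²)/(2.483 cm²) × 2.187 m/s = 31.60 m/s.
Applying Bernoulli between the two ends and solving for P₂: P₂ = P₁ + ½ρ(v₁² − v₂²) − ρgΔh.
P₂ = 664300 + ½·880.6·(2.187² − 31.60²) − 880.6·9.81·(+8.479) = 664300 + (-437400) − (73250) = 153600 Pa.

P₂ ≈ 153.6 kPa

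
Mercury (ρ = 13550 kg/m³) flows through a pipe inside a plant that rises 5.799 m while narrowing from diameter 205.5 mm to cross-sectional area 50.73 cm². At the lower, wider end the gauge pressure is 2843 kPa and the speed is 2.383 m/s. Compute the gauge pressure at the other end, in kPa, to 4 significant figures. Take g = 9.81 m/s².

By continuity, v₂ = v₁·A₁/A₂ = 2.383·(331.7/50.73) = 15.58 m/s.
Energy conservation along the streamline gives P₂ = P₁ − ½ρ(v₂² − v₁²) − ρg(h₂ − h₁).
P₂ = 2843000 + ½·13550·(2.383² − 15.58²) − 13550·9.81·(+5.799) = 2843000 + (-1606000) − (770800) = 466100 Pa.

P₂ ≈ 466.1 kPa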